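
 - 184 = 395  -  579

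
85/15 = 5 + 2/3 = 5.67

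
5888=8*736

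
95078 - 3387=91691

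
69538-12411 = 57127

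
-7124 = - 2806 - 4318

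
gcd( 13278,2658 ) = 6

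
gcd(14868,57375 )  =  9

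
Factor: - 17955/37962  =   - 2^( - 1) * 5^1 *7^1*37^( - 1) = - 35/74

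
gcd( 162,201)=3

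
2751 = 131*21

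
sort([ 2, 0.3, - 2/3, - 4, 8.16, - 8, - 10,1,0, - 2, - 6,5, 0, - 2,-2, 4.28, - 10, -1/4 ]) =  [-10, - 10, - 8, - 6, - 4,  -  2 ,-2,-2, - 2/3, - 1/4, 0, 0,0.3,1, 2 , 4.28,5 , 8.16 ]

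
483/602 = 69/86 = 0.80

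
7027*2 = 14054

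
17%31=17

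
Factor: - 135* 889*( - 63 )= 3^5 * 5^1*7^2 * 127^1 = 7560945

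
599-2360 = -1761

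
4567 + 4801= 9368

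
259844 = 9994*26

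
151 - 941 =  - 790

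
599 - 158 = 441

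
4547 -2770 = 1777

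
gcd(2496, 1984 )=64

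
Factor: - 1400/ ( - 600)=7/3 =3^( - 1 )*7^1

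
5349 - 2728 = 2621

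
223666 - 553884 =-330218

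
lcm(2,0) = 0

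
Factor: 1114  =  2^1*557^1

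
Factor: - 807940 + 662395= - 145545= - 3^1*5^1* 31^1*313^1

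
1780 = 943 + 837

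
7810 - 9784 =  - 1974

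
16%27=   16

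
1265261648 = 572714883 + 692546765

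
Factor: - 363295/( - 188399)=5^1*113^1*293^( - 1)=565/293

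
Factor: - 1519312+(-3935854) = -5455166 = - 2^1* 19^1*89^1*1613^1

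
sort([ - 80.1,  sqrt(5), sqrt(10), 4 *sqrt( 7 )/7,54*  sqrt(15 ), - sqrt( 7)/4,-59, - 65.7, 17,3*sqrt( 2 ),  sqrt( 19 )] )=[ - 80.1  ,  -  65.7, - 59, - sqrt(7) /4, 4*sqrt( 7) /7, sqrt(5), sqrt( 10),3 * sqrt(2 ),sqrt( 19),17, 54*sqrt(15) ] 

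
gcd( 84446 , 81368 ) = 2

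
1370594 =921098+449496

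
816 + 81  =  897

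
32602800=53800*606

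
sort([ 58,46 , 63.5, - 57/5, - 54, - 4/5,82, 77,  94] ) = [ - 54, - 57/5, - 4/5, 46,58,  63.5, 77 , 82 , 94 ]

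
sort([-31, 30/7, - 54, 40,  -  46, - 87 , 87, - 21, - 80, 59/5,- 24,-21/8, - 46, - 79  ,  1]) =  [ - 87, - 80,  -  79,-54, -46, - 46, - 31,-24, - 21,-21/8,1,30/7, 59/5, 40, 87 ] 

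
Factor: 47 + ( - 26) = 21 = 3^1*7^1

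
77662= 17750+59912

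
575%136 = 31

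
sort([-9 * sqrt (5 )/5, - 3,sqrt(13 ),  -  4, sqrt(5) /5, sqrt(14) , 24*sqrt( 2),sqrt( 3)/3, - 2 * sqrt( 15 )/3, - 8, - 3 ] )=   [ - 8, - 9*sqrt( 5)/5, - 4,  -  3,  -  3, - 2*sqrt( 15 ) /3, sqrt( 5)/5 , sqrt(3 ) /3, sqrt( 13),sqrt( 14), 24*sqrt(2)]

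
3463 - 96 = 3367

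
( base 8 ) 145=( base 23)49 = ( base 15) 6B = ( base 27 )3k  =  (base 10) 101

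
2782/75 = 37 + 7/75=37.09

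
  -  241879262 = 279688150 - 521567412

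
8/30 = 4/15= 0.27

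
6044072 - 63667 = 5980405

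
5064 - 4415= 649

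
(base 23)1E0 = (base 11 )704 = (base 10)851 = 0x353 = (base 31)RE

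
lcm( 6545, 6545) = 6545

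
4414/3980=1 + 217/1990 = 1.11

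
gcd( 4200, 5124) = 84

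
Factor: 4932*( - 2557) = -2^2*3^2*137^1*2557^1=- 12611124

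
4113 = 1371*3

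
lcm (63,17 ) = 1071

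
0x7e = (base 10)126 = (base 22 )5G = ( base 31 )42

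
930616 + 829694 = 1760310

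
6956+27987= 34943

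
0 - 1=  - 1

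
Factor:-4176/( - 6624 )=29/46=   2^(-1)*23^(  -  1)* 29^1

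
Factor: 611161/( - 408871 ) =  - 997/667 =- 23^( - 1)*29^(-1)*997^1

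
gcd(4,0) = 4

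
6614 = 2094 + 4520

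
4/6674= 2/3337 = 0.00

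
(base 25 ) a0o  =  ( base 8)14202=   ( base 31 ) 6gc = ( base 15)1cd4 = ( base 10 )6274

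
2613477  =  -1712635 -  - 4326112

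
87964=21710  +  66254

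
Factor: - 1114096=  - 2^4*179^1*389^1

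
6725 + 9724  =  16449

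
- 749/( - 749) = 1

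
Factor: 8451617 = 41^1  *  139^1*1483^1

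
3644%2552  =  1092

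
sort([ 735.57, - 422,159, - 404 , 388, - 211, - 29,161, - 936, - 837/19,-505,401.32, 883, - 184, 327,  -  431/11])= [ -936 , - 505, -422, - 404, - 211, - 184,- 837/19, - 431/11, - 29,159, 161,327, 388,401.32, 735.57, 883]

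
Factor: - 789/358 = -2^( - 1)*3^1 * 179^( - 1 )  *263^1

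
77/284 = 77/284  =  0.27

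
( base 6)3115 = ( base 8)1267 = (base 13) 416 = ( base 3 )221202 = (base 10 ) 695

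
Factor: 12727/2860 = 89/20 = 2^( - 2 )*5^( - 1) * 89^1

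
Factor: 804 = 2^2 * 3^1*67^1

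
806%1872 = 806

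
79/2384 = 79/2384 = 0.03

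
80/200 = 2/5 = 0.40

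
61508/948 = 64 + 209/237 = 64.88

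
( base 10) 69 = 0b1000101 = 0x45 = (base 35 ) 1y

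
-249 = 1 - 250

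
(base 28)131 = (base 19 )27e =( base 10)869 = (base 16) 365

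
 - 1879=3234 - 5113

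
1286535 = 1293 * 995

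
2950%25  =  0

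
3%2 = 1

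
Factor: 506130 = 2^1*3^1*5^1*16871^1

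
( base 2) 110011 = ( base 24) 23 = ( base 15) 36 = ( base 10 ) 51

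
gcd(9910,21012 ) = 2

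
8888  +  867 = 9755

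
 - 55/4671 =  - 1 + 4616/4671  =  - 0.01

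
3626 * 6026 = 21850276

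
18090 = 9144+8946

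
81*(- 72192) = -5847552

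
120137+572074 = 692211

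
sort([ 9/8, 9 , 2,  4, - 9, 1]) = [ - 9, 1, 9/8, 2, 4, 9]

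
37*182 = 6734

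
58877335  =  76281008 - 17403673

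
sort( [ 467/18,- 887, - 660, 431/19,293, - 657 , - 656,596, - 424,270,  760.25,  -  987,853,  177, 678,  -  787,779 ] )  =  [  -  987,-887 , - 787, - 660,-657,-656,- 424,431/19, 467/18,177,270, 293, 596,678,760.25 , 779,853] 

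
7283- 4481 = 2802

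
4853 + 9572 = 14425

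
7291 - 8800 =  - 1509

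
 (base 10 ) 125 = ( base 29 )49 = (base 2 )1111101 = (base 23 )5A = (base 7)236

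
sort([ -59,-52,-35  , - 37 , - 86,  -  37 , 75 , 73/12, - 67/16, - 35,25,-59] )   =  [-86,-59 ,  -  59, - 52,-37, - 37,-35, - 35,  -  67/16,73/12,25,75 ]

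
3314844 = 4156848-842004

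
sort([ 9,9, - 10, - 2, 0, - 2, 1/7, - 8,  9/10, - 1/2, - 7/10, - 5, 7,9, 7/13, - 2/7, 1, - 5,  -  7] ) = [ - 10, - 8, - 7, - 5, - 5, - 2,  -  2, - 7/10,-1/2, - 2/7,0, 1/7, 7/13,  9/10,1, 7, 9, 9,9 ]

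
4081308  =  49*83292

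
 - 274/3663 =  - 274/3663 = - 0.07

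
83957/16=5247 + 5/16=5247.31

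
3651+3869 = 7520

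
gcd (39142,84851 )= 1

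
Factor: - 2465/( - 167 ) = 5^1*17^1*29^1*167^(- 1) 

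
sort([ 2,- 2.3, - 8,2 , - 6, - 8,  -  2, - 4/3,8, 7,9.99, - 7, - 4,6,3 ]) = [  -  8, - 8, - 7, - 6, -4, - 2.3, - 2, - 4/3,2, 2, 3,6 , 7,8, 9.99 ] 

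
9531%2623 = 1662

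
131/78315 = 131/78315 = 0.00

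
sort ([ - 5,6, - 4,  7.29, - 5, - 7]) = [ - 7, - 5, - 5,  -  4, 6,7.29]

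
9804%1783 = 889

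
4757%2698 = 2059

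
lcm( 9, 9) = 9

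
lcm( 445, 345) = 30705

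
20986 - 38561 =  - 17575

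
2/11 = 2/11 = 0.18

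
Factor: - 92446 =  -2^1 *17^1*2719^1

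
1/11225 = 1/11225 = 0.00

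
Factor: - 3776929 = - 13^1 * 290533^1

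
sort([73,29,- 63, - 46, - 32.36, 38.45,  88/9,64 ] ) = [ - 63, - 46 , - 32.36, 88/9, 29 , 38.45,64, 73 ] 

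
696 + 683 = 1379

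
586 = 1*586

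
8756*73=639188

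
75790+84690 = 160480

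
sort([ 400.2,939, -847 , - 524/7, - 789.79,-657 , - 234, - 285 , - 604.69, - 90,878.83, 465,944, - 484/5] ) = [-847,-789.79, - 657, - 604.69 , - 285,  -  234,-484/5, - 90, - 524/7,  400.2,465,878.83,939, 944]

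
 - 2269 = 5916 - 8185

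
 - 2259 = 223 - 2482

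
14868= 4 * 3717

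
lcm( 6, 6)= 6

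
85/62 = 1 + 23/62 = 1.37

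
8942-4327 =4615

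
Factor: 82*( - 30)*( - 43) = 105780  =  2^2*3^1*5^1*41^1*43^1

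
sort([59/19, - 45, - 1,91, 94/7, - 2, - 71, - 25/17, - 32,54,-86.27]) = [ - 86.27, - 71, - 45,-32, - 2, - 25/17, - 1, 59/19,94/7, 54,91] 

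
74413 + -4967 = 69446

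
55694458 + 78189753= 133884211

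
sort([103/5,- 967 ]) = [ - 967, 103/5] 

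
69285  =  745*93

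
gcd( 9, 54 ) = 9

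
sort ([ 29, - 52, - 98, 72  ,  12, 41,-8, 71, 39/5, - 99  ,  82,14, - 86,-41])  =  [-99, -98, - 86,- 52,  -  41, - 8,  39/5, 12, 14, 29, 41,  71,72, 82]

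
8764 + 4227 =12991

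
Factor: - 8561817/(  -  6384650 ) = 2^( - 1)*3^2*5^( - 2)*11^1 *149^ ( - 1)*197^1*  439^1*857^( -1)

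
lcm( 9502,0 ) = 0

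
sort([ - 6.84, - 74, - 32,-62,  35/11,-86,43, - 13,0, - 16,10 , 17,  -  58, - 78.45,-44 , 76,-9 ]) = [- 86,- 78.45,-74, - 62, - 58,  -  44,-32,-16, - 13, - 9, - 6.84, 0,35/11, 10,  17,43,76]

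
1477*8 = 11816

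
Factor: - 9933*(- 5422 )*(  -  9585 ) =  - 2^1*3^4*5^1*7^1*11^1*43^1 * 71^1*2711^1 = -  516216718710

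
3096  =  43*72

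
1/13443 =1/13443  =  0.00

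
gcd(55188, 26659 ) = 1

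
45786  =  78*587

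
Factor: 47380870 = 2^1*5^1*17^1 *19^1*14669^1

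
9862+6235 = 16097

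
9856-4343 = 5513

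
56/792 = 7/99 = 0.07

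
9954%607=242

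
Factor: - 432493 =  - 37^1 * 11689^1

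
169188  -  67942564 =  - 67773376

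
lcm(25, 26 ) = 650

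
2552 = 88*29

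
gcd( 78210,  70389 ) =7821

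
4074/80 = 50 + 37/40 = 50.92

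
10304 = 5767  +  4537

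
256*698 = 178688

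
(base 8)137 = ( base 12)7b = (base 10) 95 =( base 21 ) 4B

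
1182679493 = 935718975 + 246960518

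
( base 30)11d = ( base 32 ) tf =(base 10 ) 943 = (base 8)1657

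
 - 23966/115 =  - 1042/5 =- 208.40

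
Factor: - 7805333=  - 19^1*410807^1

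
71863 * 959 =68916617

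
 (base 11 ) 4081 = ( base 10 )5413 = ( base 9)7374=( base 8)12445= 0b1010100100101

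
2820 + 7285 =10105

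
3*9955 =29865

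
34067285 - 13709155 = 20358130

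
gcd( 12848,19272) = 6424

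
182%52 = 26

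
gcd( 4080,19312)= 272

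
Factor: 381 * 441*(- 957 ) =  -160796097 = - 3^4*7^2*11^1*29^1*127^1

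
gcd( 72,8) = 8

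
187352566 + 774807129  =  962159695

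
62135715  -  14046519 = 48089196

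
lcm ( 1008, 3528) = 7056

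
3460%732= 532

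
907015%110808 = 20551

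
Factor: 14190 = 2^1*3^1 * 5^1*11^1 * 43^1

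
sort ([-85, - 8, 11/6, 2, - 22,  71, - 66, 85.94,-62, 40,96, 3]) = [-85 , - 66,-62,  -  22, - 8,11/6,2, 3, 40,71, 85.94, 96 ] 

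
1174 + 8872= 10046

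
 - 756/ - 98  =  54/7 =7.71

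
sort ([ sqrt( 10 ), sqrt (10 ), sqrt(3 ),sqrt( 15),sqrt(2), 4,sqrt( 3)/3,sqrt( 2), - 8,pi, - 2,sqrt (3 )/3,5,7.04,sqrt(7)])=[-8, - 2,sqrt( 3)/3,sqrt (3 ) /3,  sqrt ( 2), sqrt (2), sqrt (3 ), sqrt(7) , pi,sqrt( 10),  sqrt(10 ),sqrt(15), 4, 5 , 7.04]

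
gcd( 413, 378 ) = 7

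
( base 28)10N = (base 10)807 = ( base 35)N2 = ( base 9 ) 1086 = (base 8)1447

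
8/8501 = 8/8501 = 0.00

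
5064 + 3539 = 8603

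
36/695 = 36/695=0.05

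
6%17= 6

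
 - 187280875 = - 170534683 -16746192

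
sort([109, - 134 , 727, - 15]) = [ - 134,-15, 109,727 ] 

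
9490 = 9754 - 264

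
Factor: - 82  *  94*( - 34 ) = 262072=2^3*17^1*41^1 * 47^1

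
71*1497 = 106287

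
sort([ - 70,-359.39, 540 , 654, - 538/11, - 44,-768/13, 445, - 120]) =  [ - 359.39, - 120, - 70,  -  768/13, - 538/11, - 44, 445,540, 654]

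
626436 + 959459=1585895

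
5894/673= 8 + 510/673 =8.76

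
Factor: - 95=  - 5^1*19^1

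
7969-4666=3303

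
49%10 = 9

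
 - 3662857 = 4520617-8183474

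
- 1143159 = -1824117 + 680958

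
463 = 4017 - 3554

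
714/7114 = 357/3557 = 0.10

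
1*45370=45370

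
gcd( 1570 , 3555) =5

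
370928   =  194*1912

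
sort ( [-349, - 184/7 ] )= [- 349, - 184/7 ] 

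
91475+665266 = 756741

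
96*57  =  5472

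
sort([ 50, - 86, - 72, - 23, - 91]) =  [ - 91, - 86, - 72, - 23, 50 ] 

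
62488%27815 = 6858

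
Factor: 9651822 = 2^1*3^1*1608637^1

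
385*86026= 33120010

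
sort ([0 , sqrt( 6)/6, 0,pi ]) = [ 0,0,sqrt( 6)/6,pi ] 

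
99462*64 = 6365568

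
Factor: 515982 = 2^1*3^1*23^1*3739^1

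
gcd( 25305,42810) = 15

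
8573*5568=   47734464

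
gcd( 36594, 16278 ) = 6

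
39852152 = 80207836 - 40355684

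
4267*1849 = 7889683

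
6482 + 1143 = 7625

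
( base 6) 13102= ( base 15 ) 8c2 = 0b11110111110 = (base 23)3h4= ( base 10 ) 1982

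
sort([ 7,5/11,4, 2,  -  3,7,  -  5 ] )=[ - 5, - 3 , 5/11,2,  4, 7,7] 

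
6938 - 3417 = 3521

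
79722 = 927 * 86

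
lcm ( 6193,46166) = 507826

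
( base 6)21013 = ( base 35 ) 2AH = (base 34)2et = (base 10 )2817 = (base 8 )5401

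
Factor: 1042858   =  2^1 * 521429^1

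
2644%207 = 160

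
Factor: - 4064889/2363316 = - 2^( - 2 )*31^ ( - 1 )*47^1 *127^1*227^1*6353^( - 1 ) =- 1354963/787772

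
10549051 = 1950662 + 8598389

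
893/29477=893/29477   =  0.03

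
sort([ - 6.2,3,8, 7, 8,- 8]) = [ - 8, - 6.2, 3,  7, 8,8 ] 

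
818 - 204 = 614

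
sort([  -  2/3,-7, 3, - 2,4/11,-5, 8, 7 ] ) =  [ - 7,-5, - 2, - 2/3,4/11,3, 7, 8 ] 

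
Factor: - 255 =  - 3^1*5^1*17^1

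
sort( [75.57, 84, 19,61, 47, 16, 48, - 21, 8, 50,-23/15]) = [ - 21, - 23/15,8, 16, 19,47, 48,50, 61, 75.57, 84 ]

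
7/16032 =7/16032 = 0.00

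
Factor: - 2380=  - 2^2*5^1 * 7^1*17^1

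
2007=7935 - 5928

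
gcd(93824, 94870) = 2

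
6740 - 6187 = 553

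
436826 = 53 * 8242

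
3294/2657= 1 + 637/2657 = 1.24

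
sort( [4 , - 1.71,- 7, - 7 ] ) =[  -  7 , - 7, - 1.71, 4] 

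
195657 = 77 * 2541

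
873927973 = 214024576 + 659903397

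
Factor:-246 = - 2^1*3^1*41^1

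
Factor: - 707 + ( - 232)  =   - 939 =- 3^1*313^1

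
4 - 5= -1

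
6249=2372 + 3877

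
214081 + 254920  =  469001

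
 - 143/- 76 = 143/76 = 1.88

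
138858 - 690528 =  - 551670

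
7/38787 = 1/5541 =0.00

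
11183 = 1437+9746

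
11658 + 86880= 98538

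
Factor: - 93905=- 5^1*7^1 *2683^1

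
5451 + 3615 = 9066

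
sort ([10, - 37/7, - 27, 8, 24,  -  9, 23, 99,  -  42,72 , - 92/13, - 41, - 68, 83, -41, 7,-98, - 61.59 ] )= [- 98,-68,-61.59, - 42,-41,  -  41,-27,  -  9,-92/13, - 37/7,7, 8 , 10,23, 24,72,  83, 99]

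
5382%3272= 2110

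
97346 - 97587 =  - 241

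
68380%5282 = 4996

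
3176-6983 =  -  3807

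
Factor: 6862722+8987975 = 15850697^1 = 15850697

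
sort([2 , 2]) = [ 2,2] 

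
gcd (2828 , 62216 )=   2828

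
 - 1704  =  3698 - 5402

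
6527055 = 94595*69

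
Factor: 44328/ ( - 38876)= - 2^1*3^1*1847^1*9719^( - 1 ) = - 11082/9719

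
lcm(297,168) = 16632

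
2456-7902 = - 5446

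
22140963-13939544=8201419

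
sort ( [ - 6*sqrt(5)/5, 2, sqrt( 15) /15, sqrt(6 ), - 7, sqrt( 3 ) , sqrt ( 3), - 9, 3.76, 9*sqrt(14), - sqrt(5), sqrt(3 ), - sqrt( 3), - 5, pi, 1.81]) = [  -  9, - 7,-5, - 6*sqrt( 5)/5, - sqrt(5), - sqrt(3),sqrt( 15)/15,sqrt( 3),sqrt( 3) , sqrt( 3),1.81,  2, sqrt (6 ), pi , 3.76, 9*sqrt( 14 )] 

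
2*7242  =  14484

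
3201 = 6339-3138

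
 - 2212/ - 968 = 2 +69/242 = 2.29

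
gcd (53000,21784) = 8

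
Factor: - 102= -2^1*3^1*17^1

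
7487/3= 2495 + 2/3 =2495.67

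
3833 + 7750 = 11583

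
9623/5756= 1 + 3867/5756= 1.67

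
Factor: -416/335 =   -  2^5*5^( - 1)*13^1*67^(-1)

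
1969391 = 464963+1504428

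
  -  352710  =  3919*(-90)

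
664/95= 6 + 94/95= 6.99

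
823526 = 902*913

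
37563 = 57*659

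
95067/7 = 13581 = 13581.00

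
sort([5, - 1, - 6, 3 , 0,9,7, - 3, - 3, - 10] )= [ - 10,-6, - 3 , - 3, - 1,0, 3, 5, 7,9]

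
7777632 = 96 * 81017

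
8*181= 1448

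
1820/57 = 1820/57= 31.93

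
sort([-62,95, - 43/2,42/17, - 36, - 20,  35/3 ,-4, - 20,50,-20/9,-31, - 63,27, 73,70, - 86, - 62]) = [ - 86, - 63, - 62,-62, - 36  , - 31, - 43/2, - 20, - 20 , - 4,  -  20/9,42/17, 35/3, 27,50,70,73,95]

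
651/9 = 72 + 1/3  =  72.33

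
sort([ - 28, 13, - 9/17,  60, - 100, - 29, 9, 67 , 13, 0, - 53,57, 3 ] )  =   [ - 100, - 53,  -  29 , - 28, - 9/17,0 , 3, 9,13,13,57, 60,  67 ] 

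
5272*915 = 4823880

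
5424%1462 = 1038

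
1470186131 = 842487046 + 627699085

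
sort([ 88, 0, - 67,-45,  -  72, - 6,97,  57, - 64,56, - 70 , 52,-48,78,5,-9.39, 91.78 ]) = [-72, - 70,  -  67, - 64, - 48,-45, - 9.39, - 6, 0,5,52,56,57,78,88,  91.78, 97] 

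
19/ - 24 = - 19/24=- 0.79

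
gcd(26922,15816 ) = 6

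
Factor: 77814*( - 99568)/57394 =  - 2^4*3^3*7^2*11^1*127^1*131^1 * 28697^( - 1 ) = - 3873892176/28697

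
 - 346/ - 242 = 173/121 = 1.43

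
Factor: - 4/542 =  - 2^1 * 271^(-1) = - 2/271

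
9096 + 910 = 10006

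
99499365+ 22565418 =122064783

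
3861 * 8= 30888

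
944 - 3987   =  -3043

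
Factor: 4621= 4621^1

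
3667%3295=372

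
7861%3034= 1793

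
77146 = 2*38573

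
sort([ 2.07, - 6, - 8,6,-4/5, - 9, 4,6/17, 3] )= [- 9, - 8, - 6,-4/5, 6/17, 2.07, 3,4, 6]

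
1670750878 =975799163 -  -694951715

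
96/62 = 1+17/31 = 1.55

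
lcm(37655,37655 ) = 37655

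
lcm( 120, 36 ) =360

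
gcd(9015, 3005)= 3005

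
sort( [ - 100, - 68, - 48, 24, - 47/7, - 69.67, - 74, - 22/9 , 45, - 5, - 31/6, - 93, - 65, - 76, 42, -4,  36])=[-100, - 93,-76, - 74,  -  69.67, - 68, - 65, - 48, - 47/7, - 31/6, - 5, - 4, - 22/9, 24,  36 , 42, 45 ] 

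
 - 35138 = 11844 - 46982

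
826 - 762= 64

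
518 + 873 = 1391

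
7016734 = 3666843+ 3349891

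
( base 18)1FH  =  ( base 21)182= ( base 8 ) 1143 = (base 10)611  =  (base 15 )2AB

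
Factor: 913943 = 913943^1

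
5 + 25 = 30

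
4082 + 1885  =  5967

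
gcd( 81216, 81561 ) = 3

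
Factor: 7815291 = 3^1 * 11^1 * 17^1*13931^1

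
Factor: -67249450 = -2^1*5^2 * 17^1*61^1*1297^1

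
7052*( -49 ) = - 345548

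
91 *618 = 56238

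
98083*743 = 72875669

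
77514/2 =38757 = 38757.00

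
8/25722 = 4/12861=0.00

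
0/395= 0 = 0.00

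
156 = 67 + 89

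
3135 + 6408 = 9543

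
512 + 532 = 1044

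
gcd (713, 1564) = 23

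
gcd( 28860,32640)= 60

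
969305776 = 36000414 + 933305362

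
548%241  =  66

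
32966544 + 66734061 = 99700605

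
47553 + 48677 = 96230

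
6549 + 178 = 6727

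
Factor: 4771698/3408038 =2385849/1704019 =3^1*19^2*751^( - 1)*2203^1*2269^( - 1)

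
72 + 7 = 79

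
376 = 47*8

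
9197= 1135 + 8062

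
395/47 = 8 + 19/47 = 8.40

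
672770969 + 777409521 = 1450180490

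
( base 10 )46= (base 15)31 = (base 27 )1j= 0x2E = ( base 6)114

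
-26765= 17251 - 44016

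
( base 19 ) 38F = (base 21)2hb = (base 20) 32a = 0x4e2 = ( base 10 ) 1250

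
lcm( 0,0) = 0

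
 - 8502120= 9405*( - 904) 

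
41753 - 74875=  -  33122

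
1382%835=547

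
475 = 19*25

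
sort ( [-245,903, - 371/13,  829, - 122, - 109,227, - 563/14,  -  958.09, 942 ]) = [ - 958.09,-245,-122, - 109, - 563/14 , - 371/13,227, 829,903,942] 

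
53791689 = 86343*623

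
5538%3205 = 2333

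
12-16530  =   - 16518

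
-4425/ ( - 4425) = 1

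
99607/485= 205 + 182/485  =  205.38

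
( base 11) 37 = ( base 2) 101000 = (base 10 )40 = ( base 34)16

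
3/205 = 3/205 = 0.01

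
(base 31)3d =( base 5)411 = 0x6A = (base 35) 31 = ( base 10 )106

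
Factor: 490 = 2^1 * 5^1 * 7^2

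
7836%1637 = 1288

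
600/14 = 42 + 6/7 = 42.86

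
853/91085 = 853/91085 =0.01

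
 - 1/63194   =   - 1/63194 = - 0.00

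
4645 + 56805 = 61450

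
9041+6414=15455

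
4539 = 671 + 3868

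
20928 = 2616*8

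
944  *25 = 23600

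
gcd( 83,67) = 1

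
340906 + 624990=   965896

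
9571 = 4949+4622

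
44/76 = 11/19 = 0.58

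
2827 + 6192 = 9019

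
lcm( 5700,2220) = 210900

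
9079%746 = 127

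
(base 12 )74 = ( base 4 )1120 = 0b1011000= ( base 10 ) 88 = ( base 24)3g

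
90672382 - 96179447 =-5507065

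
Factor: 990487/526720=2^ ( - 7 )*5^( - 1 )*823^ (-1 )*990487^1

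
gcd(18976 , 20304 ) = 16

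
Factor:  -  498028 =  - 2^2*19^1*6553^1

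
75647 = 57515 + 18132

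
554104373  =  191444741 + 362659632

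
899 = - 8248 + 9147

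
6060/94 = 64 + 22/47 = 64.47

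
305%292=13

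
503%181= 141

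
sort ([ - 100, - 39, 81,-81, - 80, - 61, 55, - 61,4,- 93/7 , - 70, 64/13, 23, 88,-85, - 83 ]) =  [ - 100 , - 85, - 83, - 81, - 80,  -  70,-61,-61, - 39, - 93/7, 4, 64/13,23, 55,81 , 88]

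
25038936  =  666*37596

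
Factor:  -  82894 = - 2^1*7^1 *31^1* 191^1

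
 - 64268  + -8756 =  - 73024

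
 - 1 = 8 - 9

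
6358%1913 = 619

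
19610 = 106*185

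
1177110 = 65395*18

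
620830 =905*686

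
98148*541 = 53098068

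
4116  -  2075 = 2041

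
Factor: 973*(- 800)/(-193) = 778400/193 = 2^5*5^2 * 7^1*139^1 * 193^( - 1)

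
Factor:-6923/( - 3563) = 989/509  =  23^1*43^1*509^(-1) 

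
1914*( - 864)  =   - 1653696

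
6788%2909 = 970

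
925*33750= 31218750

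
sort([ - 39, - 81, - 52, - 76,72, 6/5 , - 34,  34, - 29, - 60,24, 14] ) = [ - 81, - 76, - 60, - 52,-39, - 34, - 29,6/5,14,24 , 34,  72] 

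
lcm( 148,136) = 5032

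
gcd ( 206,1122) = 2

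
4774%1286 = 916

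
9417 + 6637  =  16054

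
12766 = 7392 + 5374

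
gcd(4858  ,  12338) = 2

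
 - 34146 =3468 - 37614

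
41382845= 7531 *5495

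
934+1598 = 2532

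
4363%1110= 1033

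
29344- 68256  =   - 38912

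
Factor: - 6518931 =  - 3^1*2172977^1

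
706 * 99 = 69894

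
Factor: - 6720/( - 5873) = 960/839 = 2^6*3^1*5^1 *839^( - 1 ) 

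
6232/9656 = 779/1207 =0.65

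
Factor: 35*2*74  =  5180 = 2^2 *5^1*7^1*37^1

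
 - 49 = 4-53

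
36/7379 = 36/7379 = 0.00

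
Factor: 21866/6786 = 3^( - 2)*29^1  =  29/9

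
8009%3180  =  1649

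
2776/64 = 347/8 = 43.38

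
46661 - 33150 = 13511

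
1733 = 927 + 806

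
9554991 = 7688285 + 1866706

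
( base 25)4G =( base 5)431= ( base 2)1110100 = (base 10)116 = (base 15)7B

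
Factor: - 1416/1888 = -2^( - 2)*3^1 = - 3/4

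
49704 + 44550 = 94254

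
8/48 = 1/6 = 0.17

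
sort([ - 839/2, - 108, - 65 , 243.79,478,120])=[ - 839/2, - 108, - 65,120,243.79 , 478]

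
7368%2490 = 2388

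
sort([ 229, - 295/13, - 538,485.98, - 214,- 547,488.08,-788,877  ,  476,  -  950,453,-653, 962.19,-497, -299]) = [-950, - 788,-653,  -  547,- 538,- 497,-299,-214 ,-295/13,  229, 453,476,485.98, 488.08, 877,  962.19 ]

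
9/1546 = 9/1546 = 0.01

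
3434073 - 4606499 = -1172426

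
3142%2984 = 158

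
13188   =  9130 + 4058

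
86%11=9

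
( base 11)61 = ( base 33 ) 21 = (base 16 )43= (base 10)67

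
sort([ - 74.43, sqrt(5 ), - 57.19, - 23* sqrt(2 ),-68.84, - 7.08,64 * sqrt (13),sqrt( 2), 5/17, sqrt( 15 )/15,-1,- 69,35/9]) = [ - 74.43,  -  69, - 68.84,-57.19,- 23*sqrt( 2) ,  -  7.08, - 1,sqrt(15)/15,5/17, sqrt (2), sqrt(5), 35/9, 64* sqrt( 13) ] 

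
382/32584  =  191/16292 = 0.01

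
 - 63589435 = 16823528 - 80412963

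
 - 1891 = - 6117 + 4226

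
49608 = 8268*6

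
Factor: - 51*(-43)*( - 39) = -85527 = - 3^2*13^1*17^1*43^1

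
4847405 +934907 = 5782312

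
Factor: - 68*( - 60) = 4080 = 2^4*3^1*5^1 * 17^1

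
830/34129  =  830/34129=0.02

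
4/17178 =2/8589 = 0.00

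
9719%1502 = 707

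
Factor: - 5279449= - 7^1*754207^1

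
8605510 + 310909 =8916419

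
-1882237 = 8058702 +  - 9940939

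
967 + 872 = 1839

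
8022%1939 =266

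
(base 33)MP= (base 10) 751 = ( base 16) 2ef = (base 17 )2a3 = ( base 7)2122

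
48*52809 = 2534832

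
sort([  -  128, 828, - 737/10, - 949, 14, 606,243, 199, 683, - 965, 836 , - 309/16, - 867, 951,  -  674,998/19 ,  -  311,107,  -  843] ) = [-965, - 949,  -  867, - 843, - 674,- 311, - 128 , - 737/10,  -  309/16, 14,998/19,  107, 199, 243, 606,683, 828,836, 951 ] 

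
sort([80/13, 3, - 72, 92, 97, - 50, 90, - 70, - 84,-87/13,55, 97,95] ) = [ - 84, - 72, - 70, - 50,  -  87/13, 3, 80/13, 55, 90,  92, 95, 97, 97] 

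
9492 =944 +8548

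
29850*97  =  2895450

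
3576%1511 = 554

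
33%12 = 9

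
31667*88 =2786696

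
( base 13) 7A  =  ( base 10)101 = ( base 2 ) 1100101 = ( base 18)5B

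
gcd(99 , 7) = 1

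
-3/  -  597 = 1/199 = 0.01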